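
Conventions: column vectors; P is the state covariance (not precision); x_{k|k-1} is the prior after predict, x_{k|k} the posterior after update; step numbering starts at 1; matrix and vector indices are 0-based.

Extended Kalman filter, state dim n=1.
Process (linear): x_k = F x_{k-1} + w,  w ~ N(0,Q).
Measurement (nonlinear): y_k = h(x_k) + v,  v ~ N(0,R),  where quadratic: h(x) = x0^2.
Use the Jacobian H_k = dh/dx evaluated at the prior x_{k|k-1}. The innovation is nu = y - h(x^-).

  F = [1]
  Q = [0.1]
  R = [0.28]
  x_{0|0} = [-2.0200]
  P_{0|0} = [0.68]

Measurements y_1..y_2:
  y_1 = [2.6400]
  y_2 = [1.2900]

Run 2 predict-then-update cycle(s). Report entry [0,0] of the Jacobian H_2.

step 1: x^-=[-2.0200]  P^-=[0.7800]  H_jac=[-4.0400]  S=[13.0108]  K=[-0.2422]  nu=[-1.4404]  x^+=[-1.6711]  P^+=[0.0168]
step 2: x^-=[-1.6711]  P^-=[0.1168]  H_jac=[-3.3423]  S=[1.5846]  K=[-0.2463]  nu=[-1.5027]  x^+=[-1.3010]  P^+=[0.0206]

H_jac[0,0] = -3.3423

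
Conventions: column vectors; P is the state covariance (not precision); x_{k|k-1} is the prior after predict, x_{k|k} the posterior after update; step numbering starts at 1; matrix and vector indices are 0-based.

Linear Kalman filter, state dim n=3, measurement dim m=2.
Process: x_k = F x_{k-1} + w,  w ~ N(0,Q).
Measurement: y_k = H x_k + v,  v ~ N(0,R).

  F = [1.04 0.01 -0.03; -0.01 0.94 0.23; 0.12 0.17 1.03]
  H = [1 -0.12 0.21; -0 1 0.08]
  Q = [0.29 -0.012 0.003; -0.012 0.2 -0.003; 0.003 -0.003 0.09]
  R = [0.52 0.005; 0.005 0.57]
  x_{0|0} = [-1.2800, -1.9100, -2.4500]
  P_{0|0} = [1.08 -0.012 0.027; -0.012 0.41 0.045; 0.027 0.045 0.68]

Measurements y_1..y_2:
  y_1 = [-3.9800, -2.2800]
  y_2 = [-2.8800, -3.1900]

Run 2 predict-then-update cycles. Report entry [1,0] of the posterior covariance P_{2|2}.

P_post[1,0] = -0.0020

step 1: x^-=[-1.2768, -2.3461, -3.0018]  P^-=[1.4568 -0.0305 0.1444; -0.0305 0.6179 0.2668; 0.1444 0.2668 0.8608]  S=[2.0782 -0.0202; -0.0202 1.2361]  K=[0.7173 -0.0036; -0.0184 0.5169; 0.1437 0.2739]  nu=[-2.3544, 0.3062]  x^+=[-2.9667, -2.1445, -3.2563]  P^+=[0.3874 0.0067 -0.0647; 0.0067 0.2866 0.0987; -0.0647 0.0987 0.7267]
step 2: x^-=[-3.0092, -2.7351, -4.0745]  P^-=[0.7138 -0.0298 -0.0380; -0.0298 0.5346 0.3135; -0.0380 0.3135 0.8937]  S=[1.2563 -0.0142; -0.0142 1.1605]  K=[0.5644 -0.0214; -0.0170 0.4821; 0.0930 0.3329]  nu=[0.6566, -0.1289]  x^+=[-2.6358, -2.8084, -4.0564]  P^+=[0.3127 -0.0020 -0.0930; -0.0020 0.2643 0.1298; -0.0930 0.1298 0.7551]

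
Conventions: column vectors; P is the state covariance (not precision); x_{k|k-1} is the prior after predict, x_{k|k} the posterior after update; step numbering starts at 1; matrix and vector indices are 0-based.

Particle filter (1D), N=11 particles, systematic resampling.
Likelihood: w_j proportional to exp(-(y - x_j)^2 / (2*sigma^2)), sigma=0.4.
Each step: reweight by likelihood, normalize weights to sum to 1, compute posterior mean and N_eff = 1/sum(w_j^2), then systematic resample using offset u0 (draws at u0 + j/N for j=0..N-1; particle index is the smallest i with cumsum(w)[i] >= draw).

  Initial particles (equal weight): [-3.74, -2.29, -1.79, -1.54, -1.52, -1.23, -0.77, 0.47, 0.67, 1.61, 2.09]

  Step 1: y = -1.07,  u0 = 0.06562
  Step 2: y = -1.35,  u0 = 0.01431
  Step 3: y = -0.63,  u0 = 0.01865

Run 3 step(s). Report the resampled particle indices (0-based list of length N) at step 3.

step 1: w=[0.0000, 0.0033, 0.0678, 0.1718, 0.1820, 0.3163, 0.2586, 0.0002, 0.0000, 0.0000, 0.0000]  mean=-1.2581  Neff=4.2705  idx=[2, 3, 4, 4, 5, 5, 5, 5, 6, 6, 6]
step 2: w=[0.0671, 0.1098, 0.1123, 0.1123, 0.1175, 0.1175, 0.1175, 0.1175, 0.0429, 0.0429, 0.0429]  mean=-1.3074  Neff=9.7595  idx=[0, 1, 2, 2, 3, 4, 5, 6, 6, 7, 9]
step 3: w=[0.0051, 0.0259, 0.0289, 0.0289, 0.0289, 0.1117, 0.1117, 0.1117, 0.1117, 0.1117, 0.3236]  mean=-1.1172  Neff=5.8708  idx=[1, 4, 5, 6, 7, 8, 8, 9, 10, 10, 10]

resampled_idx = [1, 4, 5, 6, 7, 8, 8, 9, 10, 10, 10]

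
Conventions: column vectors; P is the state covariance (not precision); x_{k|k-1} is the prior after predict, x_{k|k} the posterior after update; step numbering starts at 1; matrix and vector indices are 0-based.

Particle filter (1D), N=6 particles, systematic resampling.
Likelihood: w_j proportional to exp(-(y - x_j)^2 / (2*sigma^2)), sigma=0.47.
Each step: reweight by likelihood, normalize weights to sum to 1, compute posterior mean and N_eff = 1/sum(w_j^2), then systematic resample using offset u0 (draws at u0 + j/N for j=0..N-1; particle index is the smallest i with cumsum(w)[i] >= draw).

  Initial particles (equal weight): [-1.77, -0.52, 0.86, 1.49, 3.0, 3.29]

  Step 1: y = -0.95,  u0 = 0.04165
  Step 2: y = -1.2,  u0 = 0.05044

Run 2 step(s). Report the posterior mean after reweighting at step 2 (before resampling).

post_mean = -1.0271

step 1: w=[0.2489, 0.7504, 0.0007, 0.0000, 0.0000, 0.0000]  mean=-0.8302  Neff=1.5999  idx=[0, 0, 1, 1, 1, 1]
step 2: w=[0.2028, 0.2028, 0.1486, 0.1486, 0.1486, 0.1486]  mean=-1.0271  Neff=5.8620  idx=[0, 1, 1, 2, 4, 5]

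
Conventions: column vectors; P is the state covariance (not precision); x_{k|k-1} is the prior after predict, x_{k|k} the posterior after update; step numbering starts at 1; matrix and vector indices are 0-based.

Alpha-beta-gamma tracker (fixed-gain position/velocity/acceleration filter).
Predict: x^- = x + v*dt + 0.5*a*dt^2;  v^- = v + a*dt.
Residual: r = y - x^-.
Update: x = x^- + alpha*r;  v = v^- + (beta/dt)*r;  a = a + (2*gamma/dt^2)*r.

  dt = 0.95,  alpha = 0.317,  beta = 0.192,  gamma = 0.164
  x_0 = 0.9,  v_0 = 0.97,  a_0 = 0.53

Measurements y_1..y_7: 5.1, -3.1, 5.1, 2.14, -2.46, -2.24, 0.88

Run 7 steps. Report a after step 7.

step 1: x_pred=2.0607  r=3.0393  x^+=3.0241  v^+=2.0878  a^+=1.6346
step 2: x_pred=5.7451  r=-8.8451  x^+=2.9412  v^+=1.8530  a^+=-1.5800
step 3: x_pred=3.9886  r=1.1114  x^+=4.3409  v^+=0.5766  a^+=-1.1761
step 4: x_pred=4.3579  r=-2.2179  x^+=3.6549  v^+=-0.9890  a^+=-1.9822
step 5: x_pred=1.8209  r=-4.2809  x^+=0.4638  v^+=-3.7372  a^+=-3.5380
step 6: x_pred=-4.6830  r=2.4430  x^+=-3.9086  v^+=-6.6046  a^+=-2.6501
step 7: x_pred=-11.3788  r=12.2588  x^+=-7.4928  v^+=-6.6446  a^+=1.8052

a_post = 1.8052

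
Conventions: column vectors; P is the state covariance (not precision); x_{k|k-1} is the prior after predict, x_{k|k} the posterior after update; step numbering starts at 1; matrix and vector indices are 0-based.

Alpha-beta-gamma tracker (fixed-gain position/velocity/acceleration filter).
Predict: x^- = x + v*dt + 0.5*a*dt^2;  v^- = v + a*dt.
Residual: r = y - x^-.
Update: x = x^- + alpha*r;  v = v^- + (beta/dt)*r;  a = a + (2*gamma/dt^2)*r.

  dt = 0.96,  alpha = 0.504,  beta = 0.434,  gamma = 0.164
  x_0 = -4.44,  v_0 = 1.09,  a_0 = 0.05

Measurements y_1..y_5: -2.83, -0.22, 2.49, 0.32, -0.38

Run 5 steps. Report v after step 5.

step 1: x_pred=-3.3706  r=0.5406  x^+=-3.0981  v^+=1.3824  a^+=0.2424
step 2: x_pred=-1.6593  r=1.4393  x^+=-0.9339  v^+=2.2658  a^+=0.7547
step 3: x_pred=1.5890  r=0.9010  x^+=2.0431  v^+=3.3976  a^+=1.0753
step 4: x_pred=5.8003  r=-5.4803  x^+=3.0382  v^+=1.9524  a^+=-0.8751
step 5: x_pred=4.5092  r=-4.8892  x^+=2.0451  v^+=-1.0981  a^+=-2.6152

v_post = -1.0981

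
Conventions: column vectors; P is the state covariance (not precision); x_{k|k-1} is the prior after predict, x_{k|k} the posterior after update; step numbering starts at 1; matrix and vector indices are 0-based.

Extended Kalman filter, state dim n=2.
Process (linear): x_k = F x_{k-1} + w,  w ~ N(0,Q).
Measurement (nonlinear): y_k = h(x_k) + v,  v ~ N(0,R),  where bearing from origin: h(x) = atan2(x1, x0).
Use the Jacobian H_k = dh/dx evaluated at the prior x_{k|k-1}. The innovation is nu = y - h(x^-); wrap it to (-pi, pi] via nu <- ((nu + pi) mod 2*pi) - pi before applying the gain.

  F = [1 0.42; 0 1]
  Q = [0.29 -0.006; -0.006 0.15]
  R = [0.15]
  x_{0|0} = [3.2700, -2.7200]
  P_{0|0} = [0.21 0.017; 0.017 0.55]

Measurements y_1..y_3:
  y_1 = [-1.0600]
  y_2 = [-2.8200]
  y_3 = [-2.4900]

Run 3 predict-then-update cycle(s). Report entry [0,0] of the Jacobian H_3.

H_jac[0,0] = 0.1778

step 1: x^-=[2.1276, -2.7200]  P^-=[0.6113 0.2420; 0.2420 0.7000]  H_jac=[0.2281 0.1784]  S=[0.2238]  K=[0.8160; 0.8047]  nu=[-0.1530]  x^+=[2.0028, -2.8431]  P^+=[0.4623 0.0950; 0.0950 0.5551]
step 2: x^-=[0.8086, -2.8431]  P^-=[0.9300 0.3222; 0.3222 0.7051]  H_jac=[0.3254 0.0926]  S=[0.2739]  K=[1.2137; 0.6209]  nu=[-1.5263]  x^+=[-1.0438, -3.7909]  P^+=[0.5265 0.1157; 0.1157 0.5995]
step 3: x^-=[-2.6360, -3.7909]  P^-=[1.0195 0.3615; 0.3615 0.7495]  H_jac=[0.1778 -0.1236]  S=[0.1778]  K=[0.7682; -0.1596]  nu=[-0.3116]  x^+=[-2.8754, -3.7411]  P^+=[0.9146 0.3833; 0.3833 0.7449]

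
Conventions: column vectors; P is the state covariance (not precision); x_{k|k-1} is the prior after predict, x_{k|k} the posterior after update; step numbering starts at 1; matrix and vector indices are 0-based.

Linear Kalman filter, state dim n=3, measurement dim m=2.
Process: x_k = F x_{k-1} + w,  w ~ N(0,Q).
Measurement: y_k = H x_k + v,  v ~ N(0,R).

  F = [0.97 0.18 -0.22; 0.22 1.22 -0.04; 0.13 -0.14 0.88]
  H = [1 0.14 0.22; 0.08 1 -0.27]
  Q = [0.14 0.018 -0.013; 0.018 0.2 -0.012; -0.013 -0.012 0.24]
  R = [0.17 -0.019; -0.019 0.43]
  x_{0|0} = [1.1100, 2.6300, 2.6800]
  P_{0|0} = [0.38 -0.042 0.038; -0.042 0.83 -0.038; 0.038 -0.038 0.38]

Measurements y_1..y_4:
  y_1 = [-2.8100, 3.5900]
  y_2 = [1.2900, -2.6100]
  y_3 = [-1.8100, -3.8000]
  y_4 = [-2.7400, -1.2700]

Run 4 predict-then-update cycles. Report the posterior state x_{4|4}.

x_post = [-2.5404, -1.6094, 1.3700]

step 1: x^-=[0.9605, 3.3456, 2.1345]  P^-=[0.5150 0.2405 -0.0307; 0.2405 1.4349 -0.1955; -0.0307 -0.1955 0.5765]  S=[0.7828 0.4041; 0.4041 2.0556]  K=[0.6894 0.0055; 0.1452 0.7045; 0.1967 -0.2107]  nu=[-4.7085, 0.7439]  x^+=[-2.2814, 3.1862, 1.0518]  P^+=[0.1398 -0.0425 -0.0762; -0.0425 0.3154 0.0437; -0.0762 0.0437 0.4885]
step 2: x^-=[-1.8708, 3.3432, 0.1830]  P^-=[0.3196 0.0641 -0.1477; 0.0641 0.6512 -0.0517; -0.1477 -0.0517 0.6002]  S=[0.4812 0.1547; 0.1547 1.1716]  K=[0.6055 0.0306; 0.1201 0.5563; 0.0150 -0.1945]  nu=[2.6525, -5.7541]  x^+=[-0.4407, 0.4608, 1.3421]  P^+=[0.1364 -0.0435 -0.1269; -0.0435 0.2611 0.0765; -0.1269 0.0765 0.5567]
step 3: x^-=[-0.6398, 0.4115, 1.0593]  P^-=[0.3366 0.0461 -0.1955; 0.0461 0.5675 -0.0192; -0.1955 -0.0192 0.6322]  S=[0.4740 0.1423; 0.1423 1.0719]  K=[0.6226 0.0347; 0.0984 0.5246; -0.0699 -0.1825]  nu=[-1.4608, -3.8743]  x^+=[-1.6838, -1.7648, 1.8683]  P^+=[0.1454 -0.0495 -0.1516; -0.0495 0.2532 0.0945; -0.1516 0.0945 0.5906]
step 4: x^-=[-2.3620, -2.5982, 1.6723]  P^-=[0.3536 0.0365 -0.2170; 0.0365 0.5517 -0.0048; -0.2170 -0.0048 0.6486]  S=[0.4802 0.1388; 0.1388 1.0491]  K=[0.6379 0.0332; 0.0847 0.5187; -0.1058 -0.1741]  nu=[-0.3822, 1.9687]  x^+=[-2.5404, -1.6094, 1.3700]  P^+=[0.1511 -0.0538 -0.1626; -0.0538 0.2538 0.1039; -0.1626 0.1039 0.6063]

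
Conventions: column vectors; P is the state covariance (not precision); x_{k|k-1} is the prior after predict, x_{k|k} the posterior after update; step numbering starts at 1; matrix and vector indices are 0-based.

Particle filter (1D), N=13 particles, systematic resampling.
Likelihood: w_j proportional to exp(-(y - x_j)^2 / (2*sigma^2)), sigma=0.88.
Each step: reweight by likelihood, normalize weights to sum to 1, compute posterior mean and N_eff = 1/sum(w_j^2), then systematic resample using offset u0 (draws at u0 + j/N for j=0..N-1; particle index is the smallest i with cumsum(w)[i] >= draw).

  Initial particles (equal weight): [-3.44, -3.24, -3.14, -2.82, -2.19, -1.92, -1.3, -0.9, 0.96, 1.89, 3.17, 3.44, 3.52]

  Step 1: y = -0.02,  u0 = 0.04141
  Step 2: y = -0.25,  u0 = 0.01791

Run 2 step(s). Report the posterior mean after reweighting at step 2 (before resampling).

post_mean = -0.5377

step 1: w=[0.0003, 0.0007, 0.0011, 0.0036, 0.0274, 0.0558, 0.1991, 0.3479, 0.3085, 0.0544, 0.0008, 0.0003, 0.0002]  mean=-0.3530  Neff=3.8072  idx=[5, 6, 6, 6, 7, 7, 7, 7, 8, 8, 8, 8, 9]
step 2: w=[0.0263, 0.0780, 0.0780, 0.0780, 0.1211, 0.1211, 0.1211, 0.1211, 0.0618, 0.0618, 0.0618, 0.0618, 0.0083]  mean=-0.5377  Neff=10.7628  idx=[0, 1, 2, 3, 4, 5, 5, 6, 7, 7, 8, 9, 11]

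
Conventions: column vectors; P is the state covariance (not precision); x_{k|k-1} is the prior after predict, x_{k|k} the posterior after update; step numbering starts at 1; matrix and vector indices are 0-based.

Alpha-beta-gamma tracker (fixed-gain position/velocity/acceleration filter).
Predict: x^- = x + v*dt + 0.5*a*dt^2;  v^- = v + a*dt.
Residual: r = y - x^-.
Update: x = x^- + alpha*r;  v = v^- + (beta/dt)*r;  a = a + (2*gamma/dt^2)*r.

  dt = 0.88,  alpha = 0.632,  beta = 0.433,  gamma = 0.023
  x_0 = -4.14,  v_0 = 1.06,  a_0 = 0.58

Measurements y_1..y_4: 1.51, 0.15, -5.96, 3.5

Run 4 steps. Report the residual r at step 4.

resid = 7.0719

step 1: x_pred=-2.9826  r=4.4926  x^+=-0.1433  v^+=3.7810  a^+=0.8469
step 2: x_pred=3.5119  r=-3.3619  x^+=1.3872  v^+=2.8720  a^+=0.6472
step 3: x_pred=4.1651  r=-10.1251  x^+=-2.2340  v^+=-1.5405  a^+=0.0457
step 4: x_pred=-3.5719  r=7.0719  x^+=0.8975  v^+=1.9794  a^+=0.4658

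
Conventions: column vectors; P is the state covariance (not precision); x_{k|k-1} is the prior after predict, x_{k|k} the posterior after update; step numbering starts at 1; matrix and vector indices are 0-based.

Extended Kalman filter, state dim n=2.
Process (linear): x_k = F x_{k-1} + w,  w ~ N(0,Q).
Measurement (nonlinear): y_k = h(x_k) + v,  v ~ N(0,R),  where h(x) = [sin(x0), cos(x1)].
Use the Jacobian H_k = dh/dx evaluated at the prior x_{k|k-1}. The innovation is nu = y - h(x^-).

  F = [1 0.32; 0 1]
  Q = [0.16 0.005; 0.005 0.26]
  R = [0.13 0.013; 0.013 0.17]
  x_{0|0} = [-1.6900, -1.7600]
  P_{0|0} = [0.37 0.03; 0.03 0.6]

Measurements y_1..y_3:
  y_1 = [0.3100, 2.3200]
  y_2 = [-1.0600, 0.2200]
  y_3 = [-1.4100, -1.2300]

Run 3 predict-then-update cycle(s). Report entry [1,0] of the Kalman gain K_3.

step 1: x^-=[-2.2532, -1.7600]  P^-=[0.6106 0.2270; 0.2270 0.8600]  H_jac=[-0.6307 0.0000; 0.0000 0.9822]  S=[0.3729 -0.1276; -0.1276 0.9996]  K=[-1.0002 0.0954; -0.0991 0.8324]  nu=[1.0861, 2.5081]  x^+=[-3.1003, 0.2200]  P^+=[0.2042 0.0033; 0.0033 0.1428]
step 2: x^-=[-3.0299, 0.2200]  P^-=[0.3809 0.0540; 0.0540 0.4028]  H_jac=[-0.9938 0.0000; 0.0000 -0.2182]  S=[0.5062 0.0247; 0.0247 0.1892]  K=[-0.7496 0.0356; -0.0838 -0.4537]  nu=[-0.9485, -0.7559]  x^+=[-2.3458, 0.6424]  P^+=[0.0976 0.0169; 0.0169 0.3584]
step 3: x^-=[-2.1403, 0.6424]  P^-=[0.3051 0.1366; 0.1366 0.6184]  H_jac=[-0.5392 0.0000; 0.0000 -0.5991]  S=[0.2187 0.0571; 0.0571 0.3920]  K=[-0.7253 -0.1031; -0.0934 -0.9316]  nu=[-0.5678, -2.0307]  x^+=[-1.5191, 2.5872]  P^+=[0.1774 0.0450; 0.0450 0.2664]

K[1,0] = -0.0934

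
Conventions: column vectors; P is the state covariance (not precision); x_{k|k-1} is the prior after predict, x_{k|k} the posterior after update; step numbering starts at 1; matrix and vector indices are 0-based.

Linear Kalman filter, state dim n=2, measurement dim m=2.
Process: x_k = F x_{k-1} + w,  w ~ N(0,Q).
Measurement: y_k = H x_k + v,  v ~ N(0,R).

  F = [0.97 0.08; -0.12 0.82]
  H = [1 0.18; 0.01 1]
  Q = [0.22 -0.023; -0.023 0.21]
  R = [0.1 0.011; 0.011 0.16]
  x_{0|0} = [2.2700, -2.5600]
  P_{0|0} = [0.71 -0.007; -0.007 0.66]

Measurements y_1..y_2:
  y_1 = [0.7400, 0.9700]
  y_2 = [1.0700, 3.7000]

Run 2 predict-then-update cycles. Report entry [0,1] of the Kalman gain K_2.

step 1: x^-=[1.9971, -2.3716]  P^-=[0.8912 -0.0678; -0.0678 0.6654]  S=[0.9883 0.0717; 0.0717 0.8241]  K=[0.9002 -0.1498; -0.0060 0.8071]  nu=[-0.8302, 3.3216]  x^+=[0.7520, 0.3143]  P^+=[0.0911 -0.0150; -0.0150 0.1292]
step 2: x^-=[0.7546, 0.1675]  P^-=[0.3042 -0.0369; -0.0369 0.3011]  S=[0.4007 0.0313; 0.0313 0.4604]  K=[0.7524 -0.1246; -0.0078 0.6538]  nu=[0.2853, 3.5250]  x^+=[0.5298, 2.4698]  P^+=[0.0761 -0.0124; -0.0124 0.1046]

K[0,1] = -0.1246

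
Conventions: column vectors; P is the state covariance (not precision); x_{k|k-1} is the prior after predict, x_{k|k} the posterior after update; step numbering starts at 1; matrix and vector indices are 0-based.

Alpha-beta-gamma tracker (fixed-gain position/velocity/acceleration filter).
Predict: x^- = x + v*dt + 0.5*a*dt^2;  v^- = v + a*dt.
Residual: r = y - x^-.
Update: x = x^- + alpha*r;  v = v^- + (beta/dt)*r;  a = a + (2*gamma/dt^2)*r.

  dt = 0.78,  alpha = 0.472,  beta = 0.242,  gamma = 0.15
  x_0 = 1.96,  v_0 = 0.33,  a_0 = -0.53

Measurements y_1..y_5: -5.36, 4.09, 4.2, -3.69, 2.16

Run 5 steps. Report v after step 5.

v_post = 2.2874

step 1: x_pred=2.0562  r=-7.4162  x^+=-1.4443  v^+=-2.3843  a^+=-4.1869
step 2: x_pred=-4.5777  r=8.6677  x^+=-0.4865  v^+=-2.9609  a^+=0.0871
step 3: x_pred=-2.7695  r=6.9695  x^+=0.5201  v^+=-0.7306  a^+=3.5238
step 4: x_pred=1.0222  r=-4.7122  x^+=-1.2020  v^+=0.5560  a^+=1.2002
step 5: x_pred=-0.4032  r=2.5632  x^+=0.8066  v^+=2.2874  a^+=2.4641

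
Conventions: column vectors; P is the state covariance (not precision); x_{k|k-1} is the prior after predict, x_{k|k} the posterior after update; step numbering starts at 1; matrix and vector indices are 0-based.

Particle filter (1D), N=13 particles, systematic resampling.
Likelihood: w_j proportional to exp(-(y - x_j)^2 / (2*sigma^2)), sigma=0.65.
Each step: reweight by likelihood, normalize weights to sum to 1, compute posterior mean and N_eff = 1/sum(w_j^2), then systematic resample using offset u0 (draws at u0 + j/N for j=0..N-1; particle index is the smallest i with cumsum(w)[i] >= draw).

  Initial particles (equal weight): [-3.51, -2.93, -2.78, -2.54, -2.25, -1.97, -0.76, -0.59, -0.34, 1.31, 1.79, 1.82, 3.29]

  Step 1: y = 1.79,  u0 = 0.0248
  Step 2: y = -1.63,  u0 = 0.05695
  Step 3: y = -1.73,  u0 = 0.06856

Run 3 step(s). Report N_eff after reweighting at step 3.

step 1: w=[0.0000, 0.0000, 0.0000, 0.0000, 0.0000, 0.0000, 0.0002, 0.0004, 0.0016, 0.2684, 0.3526, 0.3522, 0.0246]  mean=1.7037  Neff=3.1153  idx=[9, 9, 9, 9, 10, 10, 10, 10, 11, 11, 11, 11, 11]
step 2: w=[0.2373, 0.2373, 0.2373, 0.2373, 0.0064, 0.0064, 0.0064, 0.0064, 0.0050, 0.0050, 0.0050, 0.0050, 0.0050]  mean=1.3351  Neff=4.4329  idx=[0, 0, 0, 1, 1, 1, 2, 2, 2, 3, 3, 3, 9]
step 3: w=[0.0832, 0.0832, 0.0832, 0.0832, 0.0832, 0.0832, 0.0832, 0.0832, 0.0832, 0.0832, 0.0832, 0.0832, 0.0016]  mean=1.3108  Neff=12.0371  idx=[0, 1, 2, 3, 4, 5, 6, 7, 8, 9, 10, 10, 11]

N_eff = 12.0371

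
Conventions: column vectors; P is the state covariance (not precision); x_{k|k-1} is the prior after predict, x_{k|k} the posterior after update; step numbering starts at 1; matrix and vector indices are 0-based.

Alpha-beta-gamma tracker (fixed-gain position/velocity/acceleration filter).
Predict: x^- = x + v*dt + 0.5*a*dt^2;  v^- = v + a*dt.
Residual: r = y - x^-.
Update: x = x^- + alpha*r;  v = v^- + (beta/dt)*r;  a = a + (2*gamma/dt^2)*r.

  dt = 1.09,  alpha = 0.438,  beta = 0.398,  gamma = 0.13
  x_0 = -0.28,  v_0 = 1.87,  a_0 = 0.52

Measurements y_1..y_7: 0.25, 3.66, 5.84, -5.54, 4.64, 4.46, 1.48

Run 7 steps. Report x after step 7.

step 1: x_pred=2.0672  r=-1.8172  x^+=1.2713  v^+=1.7733  a^+=0.1223
step 2: x_pred=3.2768  r=0.3832  x^+=3.4446  v^+=2.0465  a^+=0.2062
step 3: x_pred=5.7978  r=0.0422  x^+=5.8163  v^+=2.2867  a^+=0.2154
step 4: x_pred=8.4367  r=-13.9767  x^+=2.3149  v^+=-2.5820  a^+=-2.8432
step 5: x_pred=-2.1884  r=6.8284  x^+=0.8024  v^+=-3.1878  a^+=-1.3489
step 6: x_pred=-3.4735  r=7.9335  x^+=0.0013  v^+=-1.7612  a^+=0.3873
step 7: x_pred=-1.6883  r=3.1683  x^+=-0.3006  v^+=-0.1822  a^+=1.0806

x_post = -0.3006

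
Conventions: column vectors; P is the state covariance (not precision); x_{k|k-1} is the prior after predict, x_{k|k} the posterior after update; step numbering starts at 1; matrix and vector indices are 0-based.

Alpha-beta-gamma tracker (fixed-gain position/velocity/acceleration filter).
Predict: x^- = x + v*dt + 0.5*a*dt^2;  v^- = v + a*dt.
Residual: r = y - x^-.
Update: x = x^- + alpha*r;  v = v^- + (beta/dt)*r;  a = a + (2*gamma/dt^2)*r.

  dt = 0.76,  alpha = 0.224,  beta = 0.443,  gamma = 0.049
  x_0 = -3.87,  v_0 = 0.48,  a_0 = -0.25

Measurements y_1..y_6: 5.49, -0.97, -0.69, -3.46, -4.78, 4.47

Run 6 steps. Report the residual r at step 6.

step 1: x_pred=-3.5774  r=9.0674  x^+=-1.5463  v^+=5.5753  a^+=1.2884
step 2: x_pred=3.0631  r=-4.0331  x^+=2.1597  v^+=4.2037  a^+=0.6042
step 3: x_pred=5.5290  r=-6.2190  x^+=4.1359  v^+=1.0379  a^+=-0.4510
step 4: x_pred=4.7944  r=-8.2544  x^+=2.9455  v^+=-4.1164  a^+=-1.8515
step 5: x_pred=-0.7177  r=-4.0623  x^+=-1.6276  v^+=-7.8914  a^+=-2.5407
step 6: x_pred=-8.3589  r=12.8289  x^+=-5.4852  v^+=-2.3445  a^+=-0.3641

resid = 12.8289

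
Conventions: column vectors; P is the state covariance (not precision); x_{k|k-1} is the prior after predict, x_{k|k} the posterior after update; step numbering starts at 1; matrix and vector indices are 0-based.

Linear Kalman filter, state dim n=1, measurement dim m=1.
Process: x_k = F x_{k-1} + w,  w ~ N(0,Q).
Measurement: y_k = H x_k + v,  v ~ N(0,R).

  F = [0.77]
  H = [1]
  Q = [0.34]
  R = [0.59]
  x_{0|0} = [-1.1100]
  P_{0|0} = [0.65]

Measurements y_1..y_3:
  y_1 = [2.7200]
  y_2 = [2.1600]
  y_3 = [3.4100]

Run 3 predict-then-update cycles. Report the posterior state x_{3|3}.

x_post = [2.1865]

step 1: x^-=[-0.8547]  P^-=[0.7254]  S=[1.3154]  K=[0.5515]  nu=[3.5747]  x^+=[1.1166]  P^+=[0.3254]
step 2: x^-=[0.8598]  P^-=[0.5329]  S=[1.1229]  K=[0.4746]  nu=[1.3002]  x^+=[1.4768]  P^+=[0.2800]
step 3: x^-=[1.1372]  P^-=[0.5060]  S=[1.0960]  K=[0.4617]  nu=[2.2728]  x^+=[2.1865]  P^+=[0.2724]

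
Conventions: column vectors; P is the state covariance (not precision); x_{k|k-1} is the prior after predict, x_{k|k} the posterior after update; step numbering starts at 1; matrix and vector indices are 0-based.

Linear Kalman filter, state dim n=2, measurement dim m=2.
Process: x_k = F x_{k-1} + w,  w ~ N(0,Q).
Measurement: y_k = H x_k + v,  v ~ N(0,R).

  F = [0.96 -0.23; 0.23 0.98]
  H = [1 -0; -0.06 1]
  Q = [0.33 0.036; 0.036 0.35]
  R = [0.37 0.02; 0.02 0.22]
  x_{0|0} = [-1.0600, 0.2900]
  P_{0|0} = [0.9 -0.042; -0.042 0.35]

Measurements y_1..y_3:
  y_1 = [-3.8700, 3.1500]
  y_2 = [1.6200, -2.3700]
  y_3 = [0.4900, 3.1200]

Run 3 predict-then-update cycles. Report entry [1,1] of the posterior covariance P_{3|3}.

P_post[1,1] = 0.1570

step 1: x^-=[-1.0843, 0.0404]  P^-=[1.1965 0.1185; 0.1185 0.7148]  S=[1.5665 0.0667; 0.0667 0.9249]  K=[0.7640 -0.0046; 0.0432 0.7621]  nu=[-2.7857, 3.0445]  x^+=[-3.2266, 2.2402]  P^+=[0.2826 0.0312; 0.0312 0.1704]
step 2: x^-=[-3.6127, 1.4532]  P^-=[0.5857 0.0877; 0.0877 0.5427]  S=[0.9557 0.0726; 0.0726 0.7542]  K=[0.6120 0.0108; 0.0380 0.7088]  nu=[5.2327, -4.0400]  x^+=[-0.4539, -1.2119]  P^+=[0.2267 0.0282; 0.0282 0.1584]
step 3: x^-=[-0.1570, -1.2921]  P^-=[0.5348 0.0754; 0.0754 0.5268]  S=[0.9048 0.0633; 0.0633 0.7397]  K=[0.5905 0.0080; 0.0341 0.7032]  nu=[0.6470, 4.4027]  x^+=[0.2603, 1.8259]  P^+=[0.2186 0.0267; 0.0267 0.1570]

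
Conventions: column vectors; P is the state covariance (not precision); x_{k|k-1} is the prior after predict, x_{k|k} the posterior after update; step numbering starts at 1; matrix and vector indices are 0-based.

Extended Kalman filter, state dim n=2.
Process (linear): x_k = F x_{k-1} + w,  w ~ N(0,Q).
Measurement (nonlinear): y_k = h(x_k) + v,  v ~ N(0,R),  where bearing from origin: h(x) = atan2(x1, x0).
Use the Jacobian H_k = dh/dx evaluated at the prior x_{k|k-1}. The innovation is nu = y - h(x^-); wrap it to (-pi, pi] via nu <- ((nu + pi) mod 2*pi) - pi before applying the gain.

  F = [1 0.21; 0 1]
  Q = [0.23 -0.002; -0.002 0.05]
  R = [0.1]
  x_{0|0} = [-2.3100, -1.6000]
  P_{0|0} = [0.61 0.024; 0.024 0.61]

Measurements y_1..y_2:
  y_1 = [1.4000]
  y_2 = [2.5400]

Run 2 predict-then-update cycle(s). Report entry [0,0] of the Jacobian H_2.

step 1: x^-=[-2.6460, -1.6000]  P^-=[0.8770 0.1501; 0.1501 0.6600]  H_jac=[0.1673 -0.2767]  S=[0.1612]  K=[0.6527; -0.9772]  nu=[-2.2855]  x^+=[-4.1377, 0.6334]  P^+=[0.8083 0.2529; 0.2529 0.5061]
step 2: x^-=[-4.0047, 0.6334]  P^-=[1.1669 0.3572; 0.3572 0.5561]  H_jac=[-0.0385 -0.2436]  S=[0.1414]  K=[-0.9331; -1.0551]  nu=[-0.4447]  x^+=[-3.5897, 1.1026]  P^+=[1.0437 0.2179; 0.2179 0.3986]

H_jac[0,0] = -0.0385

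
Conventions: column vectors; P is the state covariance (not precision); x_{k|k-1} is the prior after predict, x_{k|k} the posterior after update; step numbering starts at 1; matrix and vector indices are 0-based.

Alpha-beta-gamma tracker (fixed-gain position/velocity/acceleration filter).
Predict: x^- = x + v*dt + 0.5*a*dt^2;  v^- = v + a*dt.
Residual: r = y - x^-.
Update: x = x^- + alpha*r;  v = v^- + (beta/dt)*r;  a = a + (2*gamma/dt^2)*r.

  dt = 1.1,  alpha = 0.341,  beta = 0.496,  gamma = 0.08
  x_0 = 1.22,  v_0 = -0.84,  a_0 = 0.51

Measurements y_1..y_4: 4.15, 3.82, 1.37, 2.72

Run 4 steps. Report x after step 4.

x_post = 5.0309

step 1: x_pred=0.6045  r=3.5455  x^+=1.8135  v^+=1.3197  a^+=0.9788
step 2: x_pred=3.8574  r=-0.0374  x^+=3.8446  v^+=2.3795  a^+=0.9739
step 3: x_pred=7.0513  r=-5.6813  x^+=5.1140  v^+=0.8890  a^+=0.2226
step 4: x_pred=6.2266  r=-3.5066  x^+=5.0309  v^+=-0.4472  a^+=-0.2411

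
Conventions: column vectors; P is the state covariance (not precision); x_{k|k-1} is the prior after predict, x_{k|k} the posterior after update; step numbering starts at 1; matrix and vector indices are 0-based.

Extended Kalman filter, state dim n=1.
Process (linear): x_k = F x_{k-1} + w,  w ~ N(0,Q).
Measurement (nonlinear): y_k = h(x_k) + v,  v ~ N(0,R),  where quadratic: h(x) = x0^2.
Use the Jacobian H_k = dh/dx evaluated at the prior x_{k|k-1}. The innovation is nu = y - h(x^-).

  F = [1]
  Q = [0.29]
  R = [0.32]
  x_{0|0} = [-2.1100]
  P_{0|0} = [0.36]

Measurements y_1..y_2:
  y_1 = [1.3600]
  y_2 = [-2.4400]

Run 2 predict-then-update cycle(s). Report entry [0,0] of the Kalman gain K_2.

step 1: x^-=[-2.1100]  P^-=[0.6500]  H_jac=[-4.2200]  S=[11.8955]  K=[-0.2306]  nu=[-3.0921]  x^+=[-1.3970]  P^+=[0.0175]
step 2: x^-=[-1.3970]  P^-=[0.3075]  H_jac=[-2.7940]  S=[2.7203]  K=[-0.3158]  nu=[-4.3916]  x^+=[-0.0101]  P^+=[0.0362]

K[0,0] = -0.3158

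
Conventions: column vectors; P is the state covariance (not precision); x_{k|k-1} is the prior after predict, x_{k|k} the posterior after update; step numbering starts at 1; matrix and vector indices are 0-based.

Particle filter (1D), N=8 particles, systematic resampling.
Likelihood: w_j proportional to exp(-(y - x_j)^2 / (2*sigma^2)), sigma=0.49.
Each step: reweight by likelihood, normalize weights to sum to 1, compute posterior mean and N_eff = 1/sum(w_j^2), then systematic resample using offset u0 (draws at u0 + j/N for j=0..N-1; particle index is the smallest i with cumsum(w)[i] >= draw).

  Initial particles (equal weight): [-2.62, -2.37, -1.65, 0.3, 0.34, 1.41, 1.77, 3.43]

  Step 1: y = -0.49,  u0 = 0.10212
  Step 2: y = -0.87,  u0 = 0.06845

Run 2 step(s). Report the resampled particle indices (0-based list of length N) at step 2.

resampled_idx = [0, 0, 0, 1, 2, 3, 5, 7]

step 1: w=[0.0001, 0.0011, 0.1059, 0.4760, 0.4159, 0.0009, 0.0000, 0.0000]  mean=0.1078  Neff=2.4348  idx=[2, 3, 3, 3, 4, 4, 4, 4]
step 2: w=[0.4369, 0.0897, 0.0897, 0.0897, 0.0735, 0.0735, 0.0735, 0.0735]  mean=-0.5402  Neff=4.2261  idx=[0, 0, 0, 1, 2, 3, 5, 7]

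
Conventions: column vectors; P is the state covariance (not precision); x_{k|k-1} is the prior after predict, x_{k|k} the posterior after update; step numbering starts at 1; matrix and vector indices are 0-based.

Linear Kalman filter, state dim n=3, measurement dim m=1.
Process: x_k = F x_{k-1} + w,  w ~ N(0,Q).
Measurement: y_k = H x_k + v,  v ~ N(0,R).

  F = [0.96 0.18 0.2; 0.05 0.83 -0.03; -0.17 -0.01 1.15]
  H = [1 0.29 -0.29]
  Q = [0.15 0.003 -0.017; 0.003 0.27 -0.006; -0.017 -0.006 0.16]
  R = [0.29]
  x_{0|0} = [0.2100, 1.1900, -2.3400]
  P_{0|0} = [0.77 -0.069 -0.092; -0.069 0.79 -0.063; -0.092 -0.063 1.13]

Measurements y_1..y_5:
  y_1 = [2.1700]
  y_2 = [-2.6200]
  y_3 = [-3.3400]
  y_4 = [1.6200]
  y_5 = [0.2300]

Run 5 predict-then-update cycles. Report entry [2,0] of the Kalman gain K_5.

step 1: x^-=[-0.0522, 1.0684, -2.7386]  P^-=[0.8667 0.0872 0.0072; 0.0872 0.8149 -0.1142; 0.0072 -0.1142 1.7139]  S=[1.4350]  K=[0.6202; 0.2485; -0.3644]  nu=[1.1182]  x^+=[0.6412, 1.3463, -3.1461]  P^+=[0.3148 -0.1340 0.3315; -0.1340 0.7262 0.0157; 0.3315 0.0157 1.5234]
step 2: x^-=[0.2287, 1.2439, -3.7405]  P^-=[0.6068 0.0058 0.6440; 0.0058 0.7596 -0.0125; 0.6440 -0.0125 2.0534]  S=[0.7653]  K=[0.5510; 0.3002; 0.0587]  nu=[-4.2942]  x^+=[-2.1375, -0.0451, -3.9926]  P^+=[0.3744 -0.1208 0.6193; -0.1208 0.6906 -0.0260; 0.6193 -0.0260 2.0508]
step 3: x^-=[-2.8586, -0.0246, -4.2277]  P^-=[0.7937 -0.0013 1.0545; -0.0013 0.7379 -0.0546; 1.0545 -0.0546 2.6411]  S=[0.7647]  K=[0.6375; 0.2989; 0.3567]  nu=[-1.7003]  x^+=[-3.9426, -0.5328, -4.8341]  P^+=[0.4829 -0.1470 0.8806; -0.1470 0.6696 -0.1361; 0.8806 -0.1361 2.5438]
step 4: x^-=[-4.8476, -0.4943, -4.8836]  P^-=[0.9960 -0.0459 1.4083; -0.0459 0.7267 -0.1575; 1.4083 -0.1575 3.1965]  S=[0.7990]  K=[0.7188; 0.2635; 0.5453]  nu=[5.1947]  x^+=[-1.1138, 0.8743, -2.0512]  P^+=[0.5832 -0.1972 1.0952; -0.1972 0.6713 -0.2723; 1.0952 -0.2723 2.9589]
step 5: x^-=[-1.3221, 0.7315, -2.1783]  P^-=[1.1604 -0.1097 1.6911; -0.1097 0.7305 -0.2821; 1.6911 -0.2821 3.6675]  S=[0.8232]  K=[0.7752; 0.2234; 0.6629]  nu=[0.7083]  x^+=[-0.7731, 0.8898, -1.7088]  P^+=[0.6657 -0.2523 1.2681; -0.2523 0.6894 -0.4040; 1.2681 -0.4040 3.3057]

K[2,0] = 0.6629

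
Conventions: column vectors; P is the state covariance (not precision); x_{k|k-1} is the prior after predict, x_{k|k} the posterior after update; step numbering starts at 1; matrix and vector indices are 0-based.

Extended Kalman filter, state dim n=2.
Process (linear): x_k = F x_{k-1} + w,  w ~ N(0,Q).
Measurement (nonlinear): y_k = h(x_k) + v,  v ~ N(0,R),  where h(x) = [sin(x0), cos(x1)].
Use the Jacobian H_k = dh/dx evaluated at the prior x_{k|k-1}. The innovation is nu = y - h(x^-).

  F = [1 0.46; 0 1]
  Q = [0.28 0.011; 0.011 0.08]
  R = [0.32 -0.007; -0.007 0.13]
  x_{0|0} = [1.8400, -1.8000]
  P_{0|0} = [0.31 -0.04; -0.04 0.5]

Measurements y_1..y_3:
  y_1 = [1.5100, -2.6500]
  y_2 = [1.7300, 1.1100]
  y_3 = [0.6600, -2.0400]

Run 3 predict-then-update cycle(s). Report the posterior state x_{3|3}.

step 1: x^-=[1.0120, -1.8000]  P^-=[0.6590 0.2010; 0.2010 0.5800]  H_jac=[0.5302 0.0000; 0.0000 0.9738]  S=[0.5052 0.0968; 0.0968 0.6801]  K=[0.6542 0.1947; 0.0533 0.8230]  nu=[0.6621, -2.4228]  x^+=[0.9734, -3.7586]  P^+=[0.3923 0.0213; 0.0213 0.1095]
step 2: x^-=[-0.7556, -3.7586]  P^-=[0.7151 0.0827; 0.0827 0.1895]  H_jac=[0.7279 0.0000; 0.0000 -0.5786]  S=[0.6988 -0.0418; -0.0418 0.1934]  K=[0.7395 -0.0874; 0.0529 -0.5554]  nu=[2.4157, 1.9256]  x^+=[0.8627, -4.7003]  P^+=[0.3260 0.0286; 0.0286 0.1254]
step 3: x^-=[-1.2995, -4.7003]  P^-=[0.6588 0.0973; 0.0973 0.2054]  H_jac=[0.2680 0.0000; 0.0000 -0.9999]  S=[0.3673 -0.0331; -0.0331 0.3354]  K=[0.4586 -0.2448; 0.0160 -0.6108]  nu=[1.6234, -2.0279]  x^+=[-0.0585, -3.4356]  P^+=[0.5540 0.0350; 0.0350 0.0795]

x_post = [-0.0585, -3.4356]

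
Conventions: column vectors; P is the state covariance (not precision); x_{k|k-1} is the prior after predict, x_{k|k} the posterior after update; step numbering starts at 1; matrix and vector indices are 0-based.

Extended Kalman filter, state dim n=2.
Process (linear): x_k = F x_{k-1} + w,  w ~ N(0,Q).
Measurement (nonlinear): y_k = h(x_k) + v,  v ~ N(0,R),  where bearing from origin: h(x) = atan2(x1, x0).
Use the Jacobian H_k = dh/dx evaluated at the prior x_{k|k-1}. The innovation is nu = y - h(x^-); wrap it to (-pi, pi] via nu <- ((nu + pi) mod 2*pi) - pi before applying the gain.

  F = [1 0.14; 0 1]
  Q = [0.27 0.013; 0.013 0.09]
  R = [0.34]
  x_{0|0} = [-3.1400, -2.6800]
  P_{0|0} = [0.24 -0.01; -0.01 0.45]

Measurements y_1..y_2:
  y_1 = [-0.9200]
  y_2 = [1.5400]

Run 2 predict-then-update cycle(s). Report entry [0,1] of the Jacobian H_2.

H_jac[0,1] = -0.1606

step 1: x^-=[-3.5152, -2.6800]  P^-=[0.5160 0.0660; 0.0660 0.5400]  H_jac=[0.1372 -0.1799]  S=[0.3639]  K=[0.1619; -0.2421]  nu=[1.5702]  x^+=[-3.2611, -3.0601]  P^+=[0.5065 0.0803; 0.0803 0.5187]
step 2: x^-=[-3.6895, -3.0601]  P^-=[0.8091 0.1659; 0.1659 0.6087]  H_jac=[0.1332 -0.1606]  S=[0.3630]  K=[0.2235; -0.2084]  nu=[-2.2940]  x^+=[-4.2022, -2.5820]  P^+=[0.7910 0.1828; 0.1828 0.5929]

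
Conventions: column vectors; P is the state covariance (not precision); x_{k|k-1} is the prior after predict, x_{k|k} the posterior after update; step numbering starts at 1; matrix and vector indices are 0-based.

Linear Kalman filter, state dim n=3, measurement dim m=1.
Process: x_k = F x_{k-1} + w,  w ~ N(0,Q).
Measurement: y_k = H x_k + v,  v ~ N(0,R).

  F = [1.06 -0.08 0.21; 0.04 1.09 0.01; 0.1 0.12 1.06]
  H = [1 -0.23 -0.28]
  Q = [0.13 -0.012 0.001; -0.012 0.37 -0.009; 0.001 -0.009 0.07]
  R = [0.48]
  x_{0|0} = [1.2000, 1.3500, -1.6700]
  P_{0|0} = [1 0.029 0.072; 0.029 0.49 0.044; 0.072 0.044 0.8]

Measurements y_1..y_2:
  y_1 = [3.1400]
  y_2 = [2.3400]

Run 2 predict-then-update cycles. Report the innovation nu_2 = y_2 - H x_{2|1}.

innov = [0.2076]

step 1: x^-=[0.8133, 1.5028, -1.4882]  P^-=[1.3177 0.0342 0.3636; 0.0342 0.9574 0.1249; 0.3636 0.1249 1.0131]  S=[1.7245]  K=[0.7005; -0.1282; 0.0297]  nu=[2.2556]  x^+=[2.3934, 1.2137, -1.4212]  P^+=[0.4715 0.1890 0.3277; 0.1890 0.9291 0.1315; 0.3277 0.1315 1.0116]
step 2: x^-=[2.1414, 1.4045, -1.1215]  P^-=[0.8197 0.1831 0.6570; 0.1831 1.4943 0.3129; 0.6570 0.3129 1.3321]  S=[1.0714]  K=[0.5541; -0.2317; 0.1979]  nu=[0.2076]  x^+=[2.2565, 1.3564, -1.0804]  P^+=[0.4908 0.3206 0.5395; 0.3206 1.4368 0.3620; 0.5395 0.3620 1.2902]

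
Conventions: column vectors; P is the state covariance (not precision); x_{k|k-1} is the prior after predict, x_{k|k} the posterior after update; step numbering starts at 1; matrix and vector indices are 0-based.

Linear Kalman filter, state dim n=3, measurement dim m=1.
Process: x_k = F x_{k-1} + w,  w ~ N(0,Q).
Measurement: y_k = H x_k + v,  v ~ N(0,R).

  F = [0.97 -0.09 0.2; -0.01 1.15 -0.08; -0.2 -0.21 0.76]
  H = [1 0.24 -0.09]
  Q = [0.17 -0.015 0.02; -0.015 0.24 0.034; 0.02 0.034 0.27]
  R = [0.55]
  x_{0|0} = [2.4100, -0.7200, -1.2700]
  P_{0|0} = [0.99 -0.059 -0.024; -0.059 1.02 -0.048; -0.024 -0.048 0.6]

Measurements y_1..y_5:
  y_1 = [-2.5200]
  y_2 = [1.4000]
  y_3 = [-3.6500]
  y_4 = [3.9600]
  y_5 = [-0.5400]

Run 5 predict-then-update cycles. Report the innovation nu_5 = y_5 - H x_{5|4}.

innov = [-1.9452]

step 1: x^-=[2.1485, -0.7505, -1.2960]  P^-=[1.1365 -0.2151 -0.0621; -0.2151 1.6030 -0.2763; -0.0621 -0.2763 0.7188]  S=[1.7045]  K=[0.6397; 0.1141; -0.1133]  nu=[-4.6050]  x^+=[-0.7975, -1.2759, -0.7744]  P^+=[0.4389 -0.3395 0.0615; -0.3395 1.5808 -0.2543; 0.0615 -0.2543 0.6969]
step 2: x^-=[-0.8136, -1.3974, -0.1611]  P^-=[0.7159 -0.6383 0.2046; -0.6383 2.3899 -0.5379; 0.2046 -0.5379 0.7938]  S=[1.0900]  K=[0.4993; -0.0150; 0.0038]  nu=[2.5345]  x^+=[0.4520, -1.4353, -0.1515]  P^+=[0.4441 -0.6302 0.2026; -0.6302 2.3896 -0.5379; 0.2026 -0.5379 0.7938]
step 3: x^-=[0.5373, -1.6430, 0.0959]  P^-=[0.8470 -1.1265 0.4173; -1.1265 3.5192 -0.9243; 0.4173 -0.9243 0.9088]  S=[1.0311]  K=[0.5228; -0.1928; 0.1103]  nu=[-3.7843]  x^+=[-1.4411, -0.9136, -0.3214]  P^+=[0.5652 -1.0226 0.3579; -1.0226 3.4809 -0.9024; 0.3579 -0.9024 0.8963]
step 4: x^-=[-1.3799, -1.0105, 0.2358]  P^-=[1.1157 -1.7793 0.6514; -1.7793 5.0394 -1.4278; 0.6514 -1.4278 1.0571]  S=[1.0549]  K=[0.5973; -0.4184; 0.2025]  nu=[5.6036]  x^+=[1.9669, -3.3549, 1.3705]  P^+=[0.7394 -1.5157 0.5238; -1.5157 4.8547 -1.3384; 0.5238 -1.3384 1.0139]
step 5: x^-=[2.4840, -3.9875, 1.3527]  P^-=[1.4617 -2.5922 0.9169; -2.5922 6.9489 -2.0410; 0.9169 -2.0410 1.2399]  S=[1.1009]  K=[0.6877; -0.6729; 0.2865]  nu=[-1.9452]  x^+=[1.1463, -2.6786, 0.7954]  P^+=[0.9411 -2.0828 0.7000; -2.0828 6.4505 -1.8288; 0.7000 -1.8288 1.1496]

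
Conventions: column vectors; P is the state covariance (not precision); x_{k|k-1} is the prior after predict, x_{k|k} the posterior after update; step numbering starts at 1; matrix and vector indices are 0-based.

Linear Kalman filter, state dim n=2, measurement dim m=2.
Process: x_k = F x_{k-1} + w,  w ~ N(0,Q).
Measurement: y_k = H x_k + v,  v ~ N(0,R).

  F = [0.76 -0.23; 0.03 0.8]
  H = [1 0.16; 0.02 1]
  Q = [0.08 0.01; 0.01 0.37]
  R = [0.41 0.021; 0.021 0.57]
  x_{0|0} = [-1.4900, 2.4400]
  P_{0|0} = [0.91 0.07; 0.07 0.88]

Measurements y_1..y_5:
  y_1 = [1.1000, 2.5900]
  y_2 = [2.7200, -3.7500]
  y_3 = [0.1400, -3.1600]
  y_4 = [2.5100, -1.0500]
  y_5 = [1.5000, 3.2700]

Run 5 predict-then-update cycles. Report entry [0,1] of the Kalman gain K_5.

step 1: x^-=[-1.6936, 1.9073]  P^-=[0.6277 -0.0891; -0.0891 0.9374]  S=[1.0332 0.0942; 0.0942 1.5041]  K=[0.6018 -0.0886; 0.0023 0.6219]  nu=[2.4884, 0.7166]  x^+=[-0.2595, 2.3586]  P^+=[0.2517 -0.0429; -0.0429 0.3554]
step 2: x^-=[-0.7397, 1.8791]  P^-=[0.2592 -0.0754; -0.0754 0.5956]  S=[0.6603 0.0458; 0.0458 1.1627]  K=[0.3795 -0.0754; -0.0054 0.5112]  nu=[3.1590, -5.6143]  x^+=[0.8823, -1.0078]  P^+=[0.1601 -0.0382; -0.0382 0.2920]
step 3: x^-=[0.9023, -0.7798]  P^-=[0.2013 -0.0630; -0.0630 0.5552]  S=[0.6053 0.0506; 0.0506 1.1228]  K=[0.3215 -0.0671; 0.0014 0.4933]  nu=[-0.6376, -2.3982]  x^+=[0.8582, -1.9638]  P^+=[0.1359 -0.0342; -0.0342 0.2819]
step 4: x^-=[1.1039, -1.5453]  P^-=[0.1853 -0.0593; -0.0593 0.5489]  S=[0.5904 0.0530; 0.0530 1.1166]  K=[0.3036 -0.0642; 0.0042 0.4903]  nu=[1.6534, 0.4732]  x^+=[1.5755, -1.3062]  P^+=[0.1284 -0.0328; -0.0328 0.2802]
step 5: x^-=[1.4978, -0.9977]  P^-=[0.1804 -0.0584; -0.0584 0.5479]  S=[0.5858 0.0537; 0.0537 1.1156]  K=[0.2979 -0.0634; 0.0051 0.4898]  nu=[0.1618, 4.2378]  x^+=[1.2773, 1.0788]  P^+=[0.1260 -0.0324; -0.0324 0.2799]

K[0,1] = -0.0634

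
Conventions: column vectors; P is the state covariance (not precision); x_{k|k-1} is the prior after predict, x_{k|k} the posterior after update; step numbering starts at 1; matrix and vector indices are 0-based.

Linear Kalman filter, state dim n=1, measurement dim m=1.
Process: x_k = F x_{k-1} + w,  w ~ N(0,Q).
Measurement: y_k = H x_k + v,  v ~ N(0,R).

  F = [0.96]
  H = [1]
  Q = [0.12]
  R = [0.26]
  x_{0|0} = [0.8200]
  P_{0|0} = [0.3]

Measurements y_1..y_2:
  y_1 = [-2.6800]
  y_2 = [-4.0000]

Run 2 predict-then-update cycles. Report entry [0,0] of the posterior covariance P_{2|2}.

P_post[0,0] = 0.1312

step 1: x^-=[0.7872]  P^-=[0.3965]  S=[0.6565]  K=[0.6039]  nu=[-3.4672]  x^+=[-1.3068]  P^+=[0.1570]
step 2: x^-=[-1.2545]  P^-=[0.2647]  S=[0.5247]  K=[0.5045]  nu=[-2.7455]  x^+=[-2.6396]  P^+=[0.1312]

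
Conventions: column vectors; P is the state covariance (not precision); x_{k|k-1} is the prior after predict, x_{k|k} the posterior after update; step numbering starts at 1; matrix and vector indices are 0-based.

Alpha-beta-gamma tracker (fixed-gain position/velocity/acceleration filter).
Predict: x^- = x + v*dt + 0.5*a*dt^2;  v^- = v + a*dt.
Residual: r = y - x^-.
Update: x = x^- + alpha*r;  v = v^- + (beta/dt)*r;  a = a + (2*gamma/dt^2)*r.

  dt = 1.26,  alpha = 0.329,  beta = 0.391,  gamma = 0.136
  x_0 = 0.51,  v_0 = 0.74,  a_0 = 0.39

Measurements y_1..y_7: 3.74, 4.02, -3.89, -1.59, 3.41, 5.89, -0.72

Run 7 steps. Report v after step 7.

step 1: x_pred=1.7520  r=1.9880  x^+=2.4060  v^+=1.8483  a^+=0.7306
step 2: x_pred=5.3149  r=-1.2949  x^+=4.8889  v^+=2.3671  a^+=0.5088
step 3: x_pred=8.2752  r=-12.1652  x^+=4.2728  v^+=-0.7670  a^+=-1.5755
step 4: x_pred=2.0558  r=-3.6458  x^+=0.8564  v^+=-3.8835  a^+=-2.2001
step 5: x_pred=-5.7833  r=9.1933  x^+=-2.7587  v^+=-3.8028  a^+=-0.6251
step 6: x_pred=-8.0463  r=13.9363  x^+=-3.4613  v^+=-0.2657  a^+=1.7626
step 7: x_pred=-2.3968  r=1.6768  x^+=-1.8451  v^+=2.4756  a^+=2.0499

v_post = 2.4756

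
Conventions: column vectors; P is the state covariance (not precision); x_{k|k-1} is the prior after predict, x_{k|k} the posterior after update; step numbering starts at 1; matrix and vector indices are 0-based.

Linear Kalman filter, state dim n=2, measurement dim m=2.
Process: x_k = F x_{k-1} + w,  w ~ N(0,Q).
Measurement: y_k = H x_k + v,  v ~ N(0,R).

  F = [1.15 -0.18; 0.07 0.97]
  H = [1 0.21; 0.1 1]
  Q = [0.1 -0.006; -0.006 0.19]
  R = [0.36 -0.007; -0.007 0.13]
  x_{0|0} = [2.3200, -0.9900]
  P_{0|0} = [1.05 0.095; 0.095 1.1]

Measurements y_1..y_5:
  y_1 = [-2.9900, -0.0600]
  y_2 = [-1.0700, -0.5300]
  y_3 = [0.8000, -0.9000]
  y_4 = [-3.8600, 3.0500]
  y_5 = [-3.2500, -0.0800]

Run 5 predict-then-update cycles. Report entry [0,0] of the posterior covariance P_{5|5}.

step 1: x^-=[2.8462, -0.7979]  P^-=[1.4849 -0.0088; -0.0088 1.2430]  S=[1.8961 0.3936; 0.3936 1.3861]  K=[0.8089 -0.1289; -0.0563 0.9121]  nu=[-5.6686, 0.4533]  x^+=[-1.7979, -0.0654]  P^+=[0.3032 -0.0527; -0.0527 0.1242]
step 2: x^-=[-2.0558, -0.1893]  P^-=[0.5268 -0.0615; -0.0615 0.3012]  S=[0.8743 0.0462; 0.0462 0.4242]  K=[0.5923 -0.0852; -0.0349 0.6994]  nu=[1.0255, -0.1351]  x^+=[-1.4368, -0.3196]  P^+=[0.2217 -0.0374; -0.0374 0.0949]
step 3: x^-=[-1.5948, -0.4106]  P^-=[0.4117 -0.0460; -0.0460 0.2753]  S=[0.7646 0.0451; 0.0451 0.4002]  K=[0.5301 -0.0716; -0.0245 0.6791]  nu=[2.4810, -0.3299]  x^+=[-0.2560, -0.6955]  P^+=[0.1982 -0.0328; -0.0328 0.0917]
step 4: x^-=[-0.1692, -0.6925]  P^-=[0.3787 -0.0423; -0.0423 0.2728]  S=[0.7330 0.0450; 0.0450 0.3982]  K=[0.5088 -0.0686; -0.0211 0.6770]  nu=[-3.5454, 3.7595]  x^+=[-2.2308, 1.9273]  P^+=[0.1903 -0.0315; -0.0315 0.0913]
step 5: x^-=[-2.9124, 1.7133]  P^-=[0.3676 -0.0414; -0.0414 0.2726]  S=[0.7223 0.0448; 0.0448 0.3980]  K=[0.5012 -0.0679; -0.0200 0.6767]  nu=[-0.6974, -1.5021]  x^+=[-3.1598, 0.7107]  P^+=[0.1874 -0.0311; -0.0311 0.0912]

P_post[0,0] = 0.1874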